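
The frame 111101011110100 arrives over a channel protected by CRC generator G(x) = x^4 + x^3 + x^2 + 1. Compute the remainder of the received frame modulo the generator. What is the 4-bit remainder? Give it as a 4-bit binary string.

0000

Modulo-2 division of 111101011110100 by 11101:
  pos 0: 11110 XOR 11101 = 00011
  pos 3: 11101 XOR 11101 = 00000
  pos 8: 11101 XOR 11101 = 00000
Remainder = 0000 (zero — the frame passes the CRC check).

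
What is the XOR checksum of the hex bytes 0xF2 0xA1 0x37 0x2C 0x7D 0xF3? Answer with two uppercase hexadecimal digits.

C6

XOR the bytes together:
  start with 0xF2
  0xF2 ⊕ 0xA1 = 0x53
  0x53 ⊕ 0x37 = 0x64
  0x64 ⊕ 0x2C = 0x48
  0x48 ⊕ 0x7D = 0x35
  0x35 ⊕ 0xF3 = 0xC6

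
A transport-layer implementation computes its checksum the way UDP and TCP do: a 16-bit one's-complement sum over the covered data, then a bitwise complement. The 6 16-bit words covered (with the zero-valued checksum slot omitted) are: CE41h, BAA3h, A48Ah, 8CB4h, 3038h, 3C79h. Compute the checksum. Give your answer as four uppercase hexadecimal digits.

D929

One's-complement addition (fold any carry out of bit 15 back into bit 0):
  0xCE41 + 0xBAA3 = 0x188E4 → wrap carry → 0x88E5
  0x88E5 + 0xA48A = 0x12D6F → wrap carry → 0x2D70
  0x2D70 + 0x8CB4 = 0x0BA24
  0xBA24 + 0x3038 = 0x0EA5C
  0xEA5C + 0x3C79 = 0x126D5 → wrap carry → 0x26D6
One's-complement sum = 0x26D6.
Checksum = ~0x26D6 & 0xFFFF = 0xD929.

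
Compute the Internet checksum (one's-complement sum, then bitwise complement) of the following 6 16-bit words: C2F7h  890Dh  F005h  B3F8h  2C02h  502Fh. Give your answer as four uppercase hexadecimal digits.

93CA

One's-complement addition (fold any carry out of bit 15 back into bit 0):
  0xC2F7 + 0x890D = 0x14C04 → wrap carry → 0x4C05
  0x4C05 + 0xF005 = 0x13C0A → wrap carry → 0x3C0B
  0x3C0B + 0xB3F8 = 0x0F003
  0xF003 + 0x2C02 = 0x11C05 → wrap carry → 0x1C06
  0x1C06 + 0x502F = 0x06C35
One's-complement sum = 0x6C35.
Checksum = ~0x6C35 & 0xFFFF = 0x93CA.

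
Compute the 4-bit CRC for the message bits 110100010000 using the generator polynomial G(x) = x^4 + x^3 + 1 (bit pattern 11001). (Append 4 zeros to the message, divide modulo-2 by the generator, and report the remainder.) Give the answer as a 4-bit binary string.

Append 4 zeros: 1101000100000000. Divide by 11001 (XOR where the leading bit is 1):
  pos 0: 11010 XOR 11001 = 00011
  pos 3: 11001 XOR 11001 = 00000
Remainder (last 4 bits) = 0000. This is the CRC / FCS.

0000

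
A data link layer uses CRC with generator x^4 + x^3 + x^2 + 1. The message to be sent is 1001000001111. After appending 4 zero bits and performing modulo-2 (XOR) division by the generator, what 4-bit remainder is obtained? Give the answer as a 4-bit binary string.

Append 4 zeros: 10010000011110000. Divide by 11101 (XOR where the leading bit is 1):
  pos 0: 10010 XOR 11101 = 01111
  pos 1: 11110 XOR 11101 = 00011
  pos 4: 11000 XOR 11101 = 00101
  pos 6: 10111 XOR 11101 = 01010
  pos 7: 10101 XOR 11101 = 01000
  pos 8: 10001 XOR 11101 = 01100
  pos 9: 11000 XOR 11101 = 00101
  pos 11: 10100 XOR 11101 = 01001
  pos 12: 10010 XOR 11101 = 01111
Remainder (last 4 bits) = 1111. This is the CRC / FCS.

1111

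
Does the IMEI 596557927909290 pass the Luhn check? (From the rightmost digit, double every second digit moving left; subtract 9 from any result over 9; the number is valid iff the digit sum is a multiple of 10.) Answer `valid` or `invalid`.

From the right, keep odd positions and double even positions (subtract 9 from any doubled value over 9):
  doubled (positions 2,4,...): 9 9 9 4 5 1 9 → sum 46
  kept (positions 1,3,...): 0 2 0 7 9 5 6 5 → sum 34
Total = 80.
80 mod 10 = 0, so the number is valid.

valid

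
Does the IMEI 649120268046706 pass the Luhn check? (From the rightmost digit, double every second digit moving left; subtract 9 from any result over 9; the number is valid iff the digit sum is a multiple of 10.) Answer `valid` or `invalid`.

valid

From the right, keep odd positions and double even positions (subtract 9 from any doubled value over 9):
  doubled (positions 2,4,...): 0 3 0 3 0 2 8 → sum 16
  kept (positions 1,3,...): 6 7 4 8 2 2 9 6 → sum 44
Total = 60.
60 mod 10 = 0, so the number is valid.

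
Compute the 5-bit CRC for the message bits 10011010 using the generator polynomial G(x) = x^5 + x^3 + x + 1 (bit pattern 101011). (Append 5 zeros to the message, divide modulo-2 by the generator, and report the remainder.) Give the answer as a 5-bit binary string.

11110

Append 5 zeros: 1001101000000. Divide by 101011 (XOR where the leading bit is 1):
  pos 0: 100110 XOR 101011 = 001101
  pos 2: 110110 XOR 101011 = 011101
  pos 3: 111010 XOR 101011 = 010001
  pos 4: 100010 XOR 101011 = 001001
  pos 6: 100100 XOR 101011 = 001111
Remainder (last 5 bits) = 11110. This is the CRC / FCS.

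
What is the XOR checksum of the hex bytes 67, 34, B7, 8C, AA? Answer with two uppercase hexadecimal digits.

XOR the bytes together:
  start with 0x67
  0x67 ⊕ 0x34 = 0x53
  0x53 ⊕ 0xB7 = 0xE4
  0xE4 ⊕ 0x8C = 0x68
  0x68 ⊕ 0xAA = 0xC2

C2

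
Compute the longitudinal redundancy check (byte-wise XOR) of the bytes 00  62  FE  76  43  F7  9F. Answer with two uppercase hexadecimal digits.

XOR the bytes together:
  start with 0x00
  0x00 ⊕ 0x62 = 0x62
  0x62 ⊕ 0xFE = 0x9C
  0x9C ⊕ 0x76 = 0xEA
  0xEA ⊕ 0x43 = 0xA9
  0xA9 ⊕ 0xF7 = 0x5E
  0x5E ⊕ 0x9F = 0xC1

C1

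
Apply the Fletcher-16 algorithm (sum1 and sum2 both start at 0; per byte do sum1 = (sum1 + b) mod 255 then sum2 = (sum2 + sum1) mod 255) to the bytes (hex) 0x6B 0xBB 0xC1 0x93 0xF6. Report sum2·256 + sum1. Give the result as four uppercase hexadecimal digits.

6B73

Running sums (mod 255):
  after byte 0 (0x6B): sum1=107, sum2=107
  after byte 1 (0xBB): sum1=39, sum2=146
  after byte 2 (0xC1): sum1=232, sum2=123
  after byte 3 (0x93): sum1=124, sum2=247
  after byte 4 (0xF6): sum1=115, sum2=107
Checksum = sum2·256 + sum1 = 107·256 + 115 = 27507 = 0x6B73.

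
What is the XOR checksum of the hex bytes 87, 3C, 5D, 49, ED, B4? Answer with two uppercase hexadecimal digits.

F6

XOR the bytes together:
  start with 0x87
  0x87 ⊕ 0x3C = 0xBB
  0xBB ⊕ 0x5D = 0xE6
  0xE6 ⊕ 0x49 = 0xAF
  0xAF ⊕ 0xED = 0x42
  0x42 ⊕ 0xB4 = 0xF6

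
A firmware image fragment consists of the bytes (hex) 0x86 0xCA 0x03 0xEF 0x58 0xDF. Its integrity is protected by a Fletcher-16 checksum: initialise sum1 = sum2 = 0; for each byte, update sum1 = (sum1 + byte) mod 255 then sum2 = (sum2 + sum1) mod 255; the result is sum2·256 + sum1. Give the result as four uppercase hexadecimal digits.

Running sums (mod 255):
  after byte 0 (0x86): sum1=134, sum2=134
  after byte 1 (0xCA): sum1=81, sum2=215
  after byte 2 (0x03): sum1=84, sum2=44
  after byte 3 (0xEF): sum1=68, sum2=112
  after byte 4 (0x58): sum1=156, sum2=13
  after byte 5 (0xDF): sum1=124, sum2=137
Checksum = sum2·256 + sum1 = 137·256 + 124 = 35196 = 0x897C.

897C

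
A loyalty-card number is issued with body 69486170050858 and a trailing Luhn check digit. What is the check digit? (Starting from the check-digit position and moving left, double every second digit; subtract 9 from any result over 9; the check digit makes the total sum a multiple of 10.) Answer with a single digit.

9

Partial digits right→left: 8 5 8 0 5 0 0 7 1 6 8 4 9 6
Double every second digit counting from the check-digit position (so the 1st, 3rd, 5th, ... of the partial from the right).
  doubled (with −9 where >9): 7 7 1 0 2 7 9 → sum 33
  kept as-is: 5 0 0 7 6 4 6 → sum 28
Total = 33 + 28 = 61.
Check digit = (10 − (61 mod 10)) mod 10 = 9.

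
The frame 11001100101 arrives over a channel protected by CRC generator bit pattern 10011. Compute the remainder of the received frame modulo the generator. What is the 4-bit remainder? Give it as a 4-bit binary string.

Modulo-2 division of 11001100101 by 10011:
  pos 0: 11001 XOR 10011 = 01010
  pos 1: 10101 XOR 10011 = 00110
  pos 3: 11000 XOR 10011 = 01011
  pos 4: 10111 XOR 10011 = 00100
  pos 6: 10001 XOR 10011 = 00010
Remainder = 0010 (nonzero — an error is detected).

0010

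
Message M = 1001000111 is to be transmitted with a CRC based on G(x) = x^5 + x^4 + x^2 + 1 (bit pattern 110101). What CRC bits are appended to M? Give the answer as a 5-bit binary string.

Append 5 zeros: 100100011100000. Divide by 110101 (XOR where the leading bit is 1):
  pos 0: 100100 XOR 110101 = 010001
  pos 1: 100010 XOR 110101 = 010111
  pos 2: 101111 XOR 110101 = 011010
  pos 3: 110101 XOR 110101 = 000000
  pos 9: 100000 XOR 110101 = 010101
Remainder (last 5 bits) = 10101. This is the CRC / FCS.

10101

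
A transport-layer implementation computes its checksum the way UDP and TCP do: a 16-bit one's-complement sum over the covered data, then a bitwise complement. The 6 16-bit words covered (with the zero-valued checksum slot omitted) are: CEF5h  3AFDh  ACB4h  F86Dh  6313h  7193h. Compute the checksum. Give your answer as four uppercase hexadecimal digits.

One's-complement addition (fold any carry out of bit 15 back into bit 0):
  0xCEF5 + 0x3AFD = 0x109F2 → wrap carry → 0x09F3
  0x09F3 + 0xACB4 = 0x0B6A7
  0xB6A7 + 0xF86D = 0x1AF14 → wrap carry → 0xAF15
  0xAF15 + 0x6313 = 0x11228 → wrap carry → 0x1229
  0x1229 + 0x7193 = 0x083BC
One's-complement sum = 0x83BC.
Checksum = ~0x83BC & 0xFFFF = 0x7C43.

7C43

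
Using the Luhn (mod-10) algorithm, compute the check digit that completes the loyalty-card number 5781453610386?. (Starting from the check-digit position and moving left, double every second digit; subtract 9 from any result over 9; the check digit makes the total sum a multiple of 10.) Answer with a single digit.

0

Partial digits right→left: 6 8 3 0 1 6 3 5 4 1 8 7 5
Double every second digit counting from the check-digit position (so the 1st, 3rd, 5th, ... of the partial from the right).
  doubled (with −9 where >9): 3 6 2 6 8 7 1 → sum 33
  kept as-is: 8 0 6 5 1 7 → sum 27
Total = 33 + 27 = 60.
Check digit = (10 − (60 mod 10)) mod 10 = 0.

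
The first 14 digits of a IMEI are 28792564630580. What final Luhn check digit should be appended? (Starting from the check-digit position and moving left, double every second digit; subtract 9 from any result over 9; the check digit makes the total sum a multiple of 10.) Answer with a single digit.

7

Partial digits right→left: 0 8 5 0 3 6 4 6 5 2 9 7 8 2
Double every second digit counting from the check-digit position (so the 1st, 3rd, 5th, ... of the partial from the right).
  doubled (with −9 where >9): 0 1 6 8 1 9 7 → sum 32
  kept as-is: 8 0 6 6 2 7 2 → sum 31
Total = 32 + 31 = 63.
Check digit = (10 − (63 mod 10)) mod 10 = 7.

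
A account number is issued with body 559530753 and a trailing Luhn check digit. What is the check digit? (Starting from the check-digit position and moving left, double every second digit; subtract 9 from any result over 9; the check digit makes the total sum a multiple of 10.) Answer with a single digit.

Partial digits right→left: 3 5 7 0 3 5 9 5 5
Double every second digit counting from the check-digit position (so the 1st, 3rd, 5th, ... of the partial from the right).
  doubled (with −9 where >9): 6 5 6 9 1 → sum 27
  kept as-is: 5 0 5 5 → sum 15
Total = 27 + 15 = 42.
Check digit = (10 − (42 mod 10)) mod 10 = 8.

8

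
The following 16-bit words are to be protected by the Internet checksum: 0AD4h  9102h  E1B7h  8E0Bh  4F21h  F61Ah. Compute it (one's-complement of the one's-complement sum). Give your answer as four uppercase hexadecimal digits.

AF29

One's-complement addition (fold any carry out of bit 15 back into bit 0):
  0x0AD4 + 0x9102 = 0x09BD6
  0x9BD6 + 0xE1B7 = 0x17D8D → wrap carry → 0x7D8E
  0x7D8E + 0x8E0B = 0x10B99 → wrap carry → 0x0B9A
  0x0B9A + 0x4F21 = 0x05ABB
  0x5ABB + 0xF61A = 0x150D5 → wrap carry → 0x50D6
One's-complement sum = 0x50D6.
Checksum = ~0x50D6 & 0xFFFF = 0xAF29.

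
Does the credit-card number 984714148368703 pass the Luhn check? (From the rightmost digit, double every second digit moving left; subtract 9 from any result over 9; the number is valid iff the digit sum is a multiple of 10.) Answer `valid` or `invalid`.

From the right, keep odd positions and double even positions (subtract 9 from any doubled value over 9):
  doubled (positions 2,4,...): 0 7 6 8 8 5 7 → sum 41
  kept (positions 1,3,...): 3 7 6 8 1 1 4 9 → sum 39
Total = 80.
80 mod 10 = 0, so the number is valid.

valid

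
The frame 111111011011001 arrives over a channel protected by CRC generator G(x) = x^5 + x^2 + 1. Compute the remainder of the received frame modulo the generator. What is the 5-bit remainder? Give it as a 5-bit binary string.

00100

Modulo-2 division of 111111011011001 by 100101:
  pos 0: 111111 XOR 100101 = 011010
  pos 1: 110100 XOR 100101 = 010001
  pos 2: 100011 XOR 100101 = 000110
  pos 5: 110101 XOR 100101 = 010000
  pos 6: 100001 XOR 100101 = 000100
  pos 9: 100001 XOR 100101 = 000100
Remainder = 00100 (nonzero — an error is detected).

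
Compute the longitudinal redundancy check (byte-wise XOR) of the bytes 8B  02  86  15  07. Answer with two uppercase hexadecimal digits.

1D

XOR the bytes together:
  start with 0x8B
  0x8B ⊕ 0x02 = 0x89
  0x89 ⊕ 0x86 = 0x0F
  0x0F ⊕ 0x15 = 0x1A
  0x1A ⊕ 0x07 = 0x1D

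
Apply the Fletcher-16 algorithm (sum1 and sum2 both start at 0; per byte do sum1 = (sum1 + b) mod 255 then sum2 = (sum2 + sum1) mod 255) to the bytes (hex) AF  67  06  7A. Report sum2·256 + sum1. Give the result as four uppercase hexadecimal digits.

Running sums (mod 255):
  after byte 0 (AF): sum1=175, sum2=175
  after byte 1 (67): sum1=23, sum2=198
  after byte 2 (06): sum1=29, sum2=227
  after byte 3 (7A): sum1=151, sum2=123
Checksum = sum2·256 + sum1 = 123·256 + 151 = 31639 = 0x7B97.

7B97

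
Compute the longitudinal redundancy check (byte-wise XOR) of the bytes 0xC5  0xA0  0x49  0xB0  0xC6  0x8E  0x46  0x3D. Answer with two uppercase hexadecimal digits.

XOR the bytes together:
  start with 0xC5
  0xC5 ⊕ 0xA0 = 0x65
  0x65 ⊕ 0x49 = 0x2C
  0x2C ⊕ 0xB0 = 0x9C
  0x9C ⊕ 0xC6 = 0x5A
  0x5A ⊕ 0x8E = 0xD4
  0xD4 ⊕ 0x46 = 0x92
  0x92 ⊕ 0x3D = 0xAF

AF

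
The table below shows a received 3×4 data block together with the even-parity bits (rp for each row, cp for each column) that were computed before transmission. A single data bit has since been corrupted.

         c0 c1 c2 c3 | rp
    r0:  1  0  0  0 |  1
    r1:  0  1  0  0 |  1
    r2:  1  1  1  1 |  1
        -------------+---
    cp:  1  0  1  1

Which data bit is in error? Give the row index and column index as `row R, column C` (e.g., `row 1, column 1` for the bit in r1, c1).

Recompute each row's even parity and compare to rp:
  r0: data parity 1, sent rp 1 → ok
  r1: data parity 1, sent rp 1 → ok
  r2: data parity 0, sent rp 1 → mismatch
Recompute each column's even parity and compare to cp:
  c0: data parity 0, sent cp 1 → mismatch
  c1: data parity 0, sent cp 0 → ok
  c2: data parity 1, sent cp 1 → ok
  c3: data parity 1, sent cp 1 → ok
Exactly one row (r2) and one column (c0) fail → the flipped bit is at their intersection.

row 2, column 0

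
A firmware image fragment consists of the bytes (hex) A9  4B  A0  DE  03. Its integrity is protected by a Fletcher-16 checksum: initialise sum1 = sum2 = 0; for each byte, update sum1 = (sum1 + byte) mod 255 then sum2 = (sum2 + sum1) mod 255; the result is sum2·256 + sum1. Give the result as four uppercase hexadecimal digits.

2077

Running sums (mod 255):
  after byte 0 (A9): sum1=169, sum2=169
  after byte 1 (4B): sum1=244, sum2=158
  after byte 2 (A0): sum1=149, sum2=52
  after byte 3 (DE): sum1=116, sum2=168
  after byte 4 (03): sum1=119, sum2=32
Checksum = sum2·256 + sum1 = 32·256 + 119 = 8311 = 0x2077.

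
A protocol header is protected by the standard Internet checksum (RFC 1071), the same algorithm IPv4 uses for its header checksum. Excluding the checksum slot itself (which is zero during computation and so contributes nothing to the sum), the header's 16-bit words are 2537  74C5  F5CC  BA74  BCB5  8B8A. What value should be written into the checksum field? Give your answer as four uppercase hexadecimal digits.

6D81

One's-complement addition (fold any carry out of bit 15 back into bit 0):
  0x2537 + 0x74C5 = 0x099FC
  0x99FC + 0xF5CC = 0x18FC8 → wrap carry → 0x8FC9
  0x8FC9 + 0xBA74 = 0x14A3D → wrap carry → 0x4A3E
  0x4A3E + 0xBCB5 = 0x106F3 → wrap carry → 0x06F4
  0x06F4 + 0x8B8A = 0x0927E
One's-complement sum = 0x927E.
Checksum = ~0x927E & 0xFFFF = 0x6D81.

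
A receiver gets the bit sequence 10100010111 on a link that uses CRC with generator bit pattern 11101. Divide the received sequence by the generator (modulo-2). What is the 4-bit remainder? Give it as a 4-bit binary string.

0000

Modulo-2 division of 10100010111 by 11101:
  pos 0: 10100 XOR 11101 = 01001
  pos 1: 10010 XOR 11101 = 01111
  pos 2: 11111 XOR 11101 = 00010
  pos 5: 10011 XOR 11101 = 01110
  pos 6: 11101 XOR 11101 = 00000
Remainder = 0000 (zero — the frame passes the CRC check).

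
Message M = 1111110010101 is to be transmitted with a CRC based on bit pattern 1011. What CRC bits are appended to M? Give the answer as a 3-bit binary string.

Append 3 zeros: 1111110010101000. Divide by 1011 (XOR where the leading bit is 1):
  pos 0: 1111 XOR 1011 = 0100
  pos 1: 1001 XOR 1011 = 0010
  pos 3: 1010 XOR 1011 = 0001
  pos 6: 1010 XOR 1011 = 0001
  pos 9: 1101 XOR 1011 = 0110
  pos 10: 1100 XOR 1011 = 0111
  pos 11: 1110 XOR 1011 = 0101
  pos 12: 1010 XOR 1011 = 0001
Remainder (last 3 bits) = 001. This is the CRC / FCS.

001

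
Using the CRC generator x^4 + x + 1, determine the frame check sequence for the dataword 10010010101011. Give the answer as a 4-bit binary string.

0111

Append 4 zeros: 100100101010110000. Divide by 10011 (XOR where the leading bit is 1):
  pos 0: 10010 XOR 10011 = 00001
  pos 4: 10101 XOR 10011 = 00110
  pos 6: 11001 XOR 10011 = 01010
  pos 7: 10100 XOR 10011 = 00111
  pos 9: 11111 XOR 10011 = 01100
  pos 10: 11000 XOR 10011 = 01011
  pos 11: 10110 XOR 10011 = 00101
  pos 13: 10100 XOR 10011 = 00111
Remainder (last 4 bits) = 0111. This is the CRC / FCS.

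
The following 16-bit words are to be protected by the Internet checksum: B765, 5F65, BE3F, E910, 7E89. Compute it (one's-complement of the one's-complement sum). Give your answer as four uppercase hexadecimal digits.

C35A

One's-complement addition (fold any carry out of bit 15 back into bit 0):
  0xB765 + 0x5F65 = 0x116CA → wrap carry → 0x16CB
  0x16CB + 0xBE3F = 0x0D50A
  0xD50A + 0xE910 = 0x1BE1A → wrap carry → 0xBE1B
  0xBE1B + 0x7E89 = 0x13CA4 → wrap carry → 0x3CA5
One's-complement sum = 0x3CA5.
Checksum = ~0x3CA5 & 0xFFFF = 0xC35A.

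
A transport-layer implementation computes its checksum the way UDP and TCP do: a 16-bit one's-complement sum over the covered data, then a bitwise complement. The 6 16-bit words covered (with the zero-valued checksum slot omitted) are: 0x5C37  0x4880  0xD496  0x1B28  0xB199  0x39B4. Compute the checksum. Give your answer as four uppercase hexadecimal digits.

803B

One's-complement addition (fold any carry out of bit 15 back into bit 0):
  0x5C37 + 0x4880 = 0x0A4B7
  0xA4B7 + 0xD496 = 0x1794D → wrap carry → 0x794E
  0x794E + 0x1B28 = 0x09476
  0x9476 + 0xB199 = 0x1460F → wrap carry → 0x4610
  0x4610 + 0x39B4 = 0x07FC4
One's-complement sum = 0x7FC4.
Checksum = ~0x7FC4 & 0xFFFF = 0x803B.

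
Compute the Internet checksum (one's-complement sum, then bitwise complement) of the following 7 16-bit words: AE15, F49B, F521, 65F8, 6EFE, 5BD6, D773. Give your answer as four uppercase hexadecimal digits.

5FEB

One's-complement addition (fold any carry out of bit 15 back into bit 0):
  0xAE15 + 0xF49B = 0x1A2B0 → wrap carry → 0xA2B1
  0xA2B1 + 0xF521 = 0x197D2 → wrap carry → 0x97D3
  0x97D3 + 0x65F8 = 0x0FDCB
  0xFDCB + 0x6EFE = 0x16CC9 → wrap carry → 0x6CCA
  0x6CCA + 0x5BD6 = 0x0C8A0
  0xC8A0 + 0xD773 = 0x1A013 → wrap carry → 0xA014
One's-complement sum = 0xA014.
Checksum = ~0xA014 & 0xFFFF = 0x5FEB.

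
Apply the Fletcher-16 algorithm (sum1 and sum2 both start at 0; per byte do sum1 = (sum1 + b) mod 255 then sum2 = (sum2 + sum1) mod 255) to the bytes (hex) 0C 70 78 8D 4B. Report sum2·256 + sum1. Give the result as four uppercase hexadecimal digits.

Running sums (mod 255):
  after byte 0 (0C): sum1=12, sum2=12
  after byte 1 (70): sum1=124, sum2=136
  after byte 2 (78): sum1=244, sum2=125
  after byte 3 (8D): sum1=130, sum2=0
  after byte 4 (4B): sum1=205, sum2=205
Checksum = sum2·256 + sum1 = 205·256 + 205 = 52685 = 0xCDCD.

CDCD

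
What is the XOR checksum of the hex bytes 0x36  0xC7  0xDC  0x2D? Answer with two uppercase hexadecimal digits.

XOR the bytes together:
  start with 0x36
  0x36 ⊕ 0xC7 = 0xF1
  0xF1 ⊕ 0xDC = 0x2D
  0x2D ⊕ 0x2D = 0x00

00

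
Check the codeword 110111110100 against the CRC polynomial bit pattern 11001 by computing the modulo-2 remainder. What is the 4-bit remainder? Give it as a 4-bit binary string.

Modulo-2 division of 110111110100 by 11001:
  pos 0: 11011 XOR 11001 = 00010
  pos 3: 10111 XOR 11001 = 01110
  pos 4: 11100 XOR 11001 = 00101
  pos 6: 10110 XOR 11001 = 01111
  pos 7: 11110 XOR 11001 = 00111
Remainder = 0111 (nonzero — an error is detected).

0111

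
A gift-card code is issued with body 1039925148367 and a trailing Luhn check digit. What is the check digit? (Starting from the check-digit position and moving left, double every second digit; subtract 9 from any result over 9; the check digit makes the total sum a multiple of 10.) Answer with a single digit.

7

Partial digits right→left: 7 6 3 8 4 1 5 2 9 9 3 0 1
Double every second digit counting from the check-digit position (so the 1st, 3rd, 5th, ... of the partial from the right).
  doubled (with −9 where >9): 5 6 8 1 9 6 2 → sum 37
  kept as-is: 6 8 1 2 9 0 → sum 26
Total = 37 + 26 = 63.
Check digit = (10 − (63 mod 10)) mod 10 = 7.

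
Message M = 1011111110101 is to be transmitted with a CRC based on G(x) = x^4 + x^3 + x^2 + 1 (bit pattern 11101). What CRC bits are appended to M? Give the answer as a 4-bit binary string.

Append 4 zeros: 10111111101010000. Divide by 11101 (XOR where the leading bit is 1):
  pos 0: 10111 XOR 11101 = 01010
  pos 1: 10101 XOR 11101 = 01000
  pos 2: 10001 XOR 11101 = 01100
  pos 3: 11001 XOR 11101 = 00100
  pos 5: 10010 XOR 11101 = 01111
  pos 6: 11111 XOR 11101 = 00010
  pos 9: 10010 XOR 11101 = 01111
  pos 10: 11110 XOR 11101 = 00011
Remainder (last 4 bits) = 1100. This is the CRC / FCS.

1100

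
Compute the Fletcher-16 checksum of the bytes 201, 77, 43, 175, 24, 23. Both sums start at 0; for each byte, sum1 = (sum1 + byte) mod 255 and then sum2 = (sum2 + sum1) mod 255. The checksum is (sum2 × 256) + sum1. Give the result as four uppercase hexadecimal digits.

Running sums (mod 255):
  after byte 0 (201): sum1=201, sum2=201
  after byte 1 (77): sum1=23, sum2=224
  after byte 2 (43): sum1=66, sum2=35
  after byte 3 (175): sum1=241, sum2=21
  after byte 4 (24): sum1=10, sum2=31
  after byte 5 (23): sum1=33, sum2=64
Checksum = sum2·256 + sum1 = 64·256 + 33 = 16417 = 0x4021.

4021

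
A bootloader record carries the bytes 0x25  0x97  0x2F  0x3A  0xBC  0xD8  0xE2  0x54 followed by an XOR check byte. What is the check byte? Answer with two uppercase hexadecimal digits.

75

XOR the bytes together:
  start with 0x25
  0x25 ⊕ 0x97 = 0xB2
  0xB2 ⊕ 0x2F = 0x9D
  0x9D ⊕ 0x3A = 0xA7
  0xA7 ⊕ 0xBC = 0x1B
  0x1B ⊕ 0xD8 = 0xC3
  0xC3 ⊕ 0xE2 = 0x21
  0x21 ⊕ 0x54 = 0x75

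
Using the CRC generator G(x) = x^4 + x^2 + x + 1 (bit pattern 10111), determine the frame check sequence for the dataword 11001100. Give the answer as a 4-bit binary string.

Append 4 zeros: 110011000000. Divide by 10111 (XOR where the leading bit is 1):
  pos 0: 11001 XOR 10111 = 01110
  pos 1: 11101 XOR 10111 = 01010
  pos 2: 10100 XOR 10111 = 00011
  pos 5: 11000 XOR 10111 = 01111
  pos 6: 11110 XOR 10111 = 01001
  pos 7: 10010 XOR 10111 = 00101
Remainder (last 4 bits) = 0101. This is the CRC / FCS.

0101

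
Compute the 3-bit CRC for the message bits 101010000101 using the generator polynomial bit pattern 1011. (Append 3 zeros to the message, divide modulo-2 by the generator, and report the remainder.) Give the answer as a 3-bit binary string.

Append 3 zeros: 101010000101000. Divide by 1011 (XOR where the leading bit is 1):
  pos 0: 1010 XOR 1011 = 0001
  pos 3: 1100 XOR 1011 = 0111
  pos 4: 1110 XOR 1011 = 0101
  pos 5: 1010 XOR 1011 = 0001
  pos 8: 1101 XOR 1011 = 0110
  pos 9: 1100 XOR 1011 = 0111
  pos 10: 1110 XOR 1011 = 0101
  pos 11: 1010 XOR 1011 = 0001
Remainder (last 3 bits) = 001. This is the CRC / FCS.

001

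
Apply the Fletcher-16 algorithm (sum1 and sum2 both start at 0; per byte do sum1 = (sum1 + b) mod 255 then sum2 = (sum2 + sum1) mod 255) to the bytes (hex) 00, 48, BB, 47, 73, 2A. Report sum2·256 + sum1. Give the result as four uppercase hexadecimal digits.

3FE8

Running sums (mod 255):
  after byte 0 (00): sum1=0, sum2=0
  after byte 1 (48): sum1=72, sum2=72
  after byte 2 (BB): sum1=4, sum2=76
  after byte 3 (47): sum1=75, sum2=151
  after byte 4 (73): sum1=190, sum2=86
  after byte 5 (2A): sum1=232, sum2=63
Checksum = sum2·256 + sum1 = 63·256 + 232 = 16360 = 0x3FE8.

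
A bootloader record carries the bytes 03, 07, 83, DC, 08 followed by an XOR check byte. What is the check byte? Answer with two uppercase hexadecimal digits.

XOR the bytes together:
  start with 0x03
  0x03 ⊕ 0x07 = 0x04
  0x04 ⊕ 0x83 = 0x87
  0x87 ⊕ 0xDC = 0x5B
  0x5B ⊕ 0x08 = 0x53

53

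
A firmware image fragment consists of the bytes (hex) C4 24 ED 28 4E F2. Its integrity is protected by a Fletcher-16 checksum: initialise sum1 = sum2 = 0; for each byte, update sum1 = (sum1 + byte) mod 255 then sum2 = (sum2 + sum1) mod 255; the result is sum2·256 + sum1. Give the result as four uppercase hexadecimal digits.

Running sums (mod 255):
  after byte 0 (C4): sum1=196, sum2=196
  after byte 1 (24): sum1=232, sum2=173
  after byte 2 (ED): sum1=214, sum2=132
  after byte 3 (28): sum1=254, sum2=131
  after byte 4 (4E): sum1=77, sum2=208
  after byte 5 (F2): sum1=64, sum2=17
Checksum = sum2·256 + sum1 = 17·256 + 64 = 4416 = 0x1140.

1140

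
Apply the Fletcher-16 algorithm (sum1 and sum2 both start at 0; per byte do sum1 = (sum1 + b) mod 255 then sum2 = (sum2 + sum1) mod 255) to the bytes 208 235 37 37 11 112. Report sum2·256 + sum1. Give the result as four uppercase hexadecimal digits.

0B82

Running sums (mod 255):
  after byte 0 (208): sum1=208, sum2=208
  after byte 1 (235): sum1=188, sum2=141
  after byte 2 (37): sum1=225, sum2=111
  after byte 3 (37): sum1=7, sum2=118
  after byte 4 (11): sum1=18, sum2=136
  after byte 5 (112): sum1=130, sum2=11
Checksum = sum2·256 + sum1 = 11·256 + 130 = 2946 = 0x0B82.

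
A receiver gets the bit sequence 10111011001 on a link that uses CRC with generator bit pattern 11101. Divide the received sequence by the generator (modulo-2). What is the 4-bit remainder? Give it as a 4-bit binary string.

0001

Modulo-2 division of 10111011001 by 11101:
  pos 0: 10111 XOR 11101 = 01010
  pos 1: 10100 XOR 11101 = 01001
  pos 2: 10011 XOR 11101 = 01110
  pos 3: 11101 XOR 11101 = 00000
Remainder = 0001 (nonzero — an error is detected).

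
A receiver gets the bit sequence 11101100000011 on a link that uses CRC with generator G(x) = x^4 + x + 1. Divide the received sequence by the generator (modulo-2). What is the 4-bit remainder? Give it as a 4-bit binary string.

0000

Modulo-2 division of 11101100000011 by 10011:
  pos 0: 11101 XOR 10011 = 01110
  pos 1: 11101 XOR 10011 = 01110
  pos 2: 11100 XOR 10011 = 01111
  pos 3: 11110 XOR 10011 = 01101
  pos 4: 11010 XOR 10011 = 01001
  pos 5: 10010 XOR 10011 = 00001
  pos 9: 10011 XOR 10011 = 00000
Remainder = 0000 (zero — the frame passes the CRC check).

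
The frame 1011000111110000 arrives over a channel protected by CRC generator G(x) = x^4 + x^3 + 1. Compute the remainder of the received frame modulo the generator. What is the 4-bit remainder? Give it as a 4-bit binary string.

Modulo-2 division of 1011000111110000 by 11001:
  pos 0: 10110 XOR 11001 = 01111
  pos 1: 11110 XOR 11001 = 00111
  pos 3: 11101 XOR 11001 = 00100
  pos 5: 10011 XOR 11001 = 01010
  pos 6: 10101 XOR 11001 = 01100
  pos 7: 11001 XOR 11001 = 00000
Remainder = 0000 (zero — the frame passes the CRC check).

0000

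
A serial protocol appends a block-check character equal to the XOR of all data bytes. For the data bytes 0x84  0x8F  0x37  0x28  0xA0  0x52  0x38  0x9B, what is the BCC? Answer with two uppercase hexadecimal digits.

45

XOR the bytes together:
  start with 0x84
  0x84 ⊕ 0x8F = 0x0B
  0x0B ⊕ 0x37 = 0x3C
  0x3C ⊕ 0x28 = 0x14
  0x14 ⊕ 0xA0 = 0xB4
  0xB4 ⊕ 0x52 = 0xE6
  0xE6 ⊕ 0x38 = 0xDE
  0xDE ⊕ 0x9B = 0x45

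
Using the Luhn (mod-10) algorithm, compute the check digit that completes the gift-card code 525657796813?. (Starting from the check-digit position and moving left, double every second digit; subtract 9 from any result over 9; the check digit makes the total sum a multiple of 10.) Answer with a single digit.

7

Partial digits right→left: 3 1 8 6 9 7 7 5 6 5 2 5
Double every second digit counting from the check-digit position (so the 1st, 3rd, 5th, ... of the partial from the right).
  doubled (with −9 where >9): 6 7 9 5 3 4 → sum 34
  kept as-is: 1 6 7 5 5 5 → sum 29
Total = 34 + 29 = 63.
Check digit = (10 − (63 mod 10)) mod 10 = 7.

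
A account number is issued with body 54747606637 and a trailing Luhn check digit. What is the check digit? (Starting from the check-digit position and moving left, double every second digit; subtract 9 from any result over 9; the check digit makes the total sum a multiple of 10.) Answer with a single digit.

8

Partial digits right→left: 7 3 6 6 0 6 7 4 7 4 5
Double every second digit counting from the check-digit position (so the 1st, 3rd, 5th, ... of the partial from the right).
  doubled (with −9 where >9): 5 3 0 5 5 1 → sum 19
  kept as-is: 3 6 6 4 4 → sum 23
Total = 19 + 23 = 42.
Check digit = (10 − (42 mod 10)) mod 10 = 8.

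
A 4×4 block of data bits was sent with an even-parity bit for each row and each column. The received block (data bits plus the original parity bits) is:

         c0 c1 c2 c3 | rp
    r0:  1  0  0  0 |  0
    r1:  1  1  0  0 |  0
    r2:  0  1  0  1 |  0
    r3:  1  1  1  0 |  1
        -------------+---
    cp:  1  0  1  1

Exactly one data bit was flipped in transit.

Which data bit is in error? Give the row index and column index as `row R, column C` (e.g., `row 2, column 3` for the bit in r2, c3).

Recompute each row's even parity and compare to rp:
  r0: data parity 1, sent rp 0 → mismatch
  r1: data parity 0, sent rp 0 → ok
  r2: data parity 0, sent rp 0 → ok
  r3: data parity 1, sent rp 1 → ok
Recompute each column's even parity and compare to cp:
  c0: data parity 1, sent cp 1 → ok
  c1: data parity 1, sent cp 0 → mismatch
  c2: data parity 1, sent cp 1 → ok
  c3: data parity 1, sent cp 1 → ok
Exactly one row (r0) and one column (c1) fail → the flipped bit is at their intersection.

row 0, column 1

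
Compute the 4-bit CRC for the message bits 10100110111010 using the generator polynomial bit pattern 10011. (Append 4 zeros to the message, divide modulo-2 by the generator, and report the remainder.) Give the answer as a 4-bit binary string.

0110

Append 4 zeros: 101001101110100000. Divide by 10011 (XOR where the leading bit is 1):
  pos 0: 10100 XOR 10011 = 00111
  pos 2: 11111 XOR 10011 = 01100
  pos 3: 11000 XOR 10011 = 01011
  pos 4: 10111 XOR 10011 = 00100
  pos 6: 10011 XOR 10011 = 00000
  pos 12: 10000 XOR 10011 = 00011
Remainder (last 4 bits) = 0110. This is the CRC / FCS.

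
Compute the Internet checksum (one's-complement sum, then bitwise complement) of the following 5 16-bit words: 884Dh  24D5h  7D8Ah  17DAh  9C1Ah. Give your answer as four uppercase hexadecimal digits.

215E

One's-complement addition (fold any carry out of bit 15 back into bit 0):
  0x884D + 0x24D5 = 0x0AD22
  0xAD22 + 0x7D8A = 0x12AAC → wrap carry → 0x2AAD
  0x2AAD + 0x17DA = 0x04287
  0x4287 + 0x9C1A = 0x0DEA1
One's-complement sum = 0xDEA1.
Checksum = ~0xDEA1 & 0xFFFF = 0x215E.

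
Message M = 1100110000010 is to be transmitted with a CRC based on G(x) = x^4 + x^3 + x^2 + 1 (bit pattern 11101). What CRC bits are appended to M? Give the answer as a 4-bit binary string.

Append 4 zeros: 11001100000100000. Divide by 11101 (XOR where the leading bit is 1):
  pos 0: 11001 XOR 11101 = 00100
  pos 2: 10010 XOR 11101 = 01111
  pos 3: 11110 XOR 11101 = 00011
  pos 6: 11000 XOR 11101 = 00101
  pos 8: 10110 XOR 11101 = 01011
  pos 9: 10110 XOR 11101 = 01011
  pos 10: 10110 XOR 11101 = 01011
  pos 11: 10110 XOR 11101 = 01011
  pos 12: 10110 XOR 11101 = 01011
Remainder (last 4 bits) = 1011. This is the CRC / FCS.

1011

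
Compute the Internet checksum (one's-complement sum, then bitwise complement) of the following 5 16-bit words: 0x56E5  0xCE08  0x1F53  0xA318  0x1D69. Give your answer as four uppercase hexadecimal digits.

One's-complement addition (fold any carry out of bit 15 back into bit 0):
  0x56E5 + 0xCE08 = 0x124ED → wrap carry → 0x24EE
  0x24EE + 0x1F53 = 0x04441
  0x4441 + 0xA318 = 0x0E759
  0xE759 + 0x1D69 = 0x104C2 → wrap carry → 0x04C3
One's-complement sum = 0x04C3.
Checksum = ~0x04C3 & 0xFFFF = 0xFB3C.

FB3C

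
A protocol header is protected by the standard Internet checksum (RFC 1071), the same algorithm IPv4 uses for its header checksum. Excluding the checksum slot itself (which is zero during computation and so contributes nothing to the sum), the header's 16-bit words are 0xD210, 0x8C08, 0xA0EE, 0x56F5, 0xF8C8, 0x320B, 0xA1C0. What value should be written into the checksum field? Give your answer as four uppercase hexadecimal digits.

DD6D

One's-complement addition (fold any carry out of bit 15 back into bit 0):
  0xD210 + 0x8C08 = 0x15E18 → wrap carry → 0x5E19
  0x5E19 + 0xA0EE = 0x0FF07
  0xFF07 + 0x56F5 = 0x155FC → wrap carry → 0x55FD
  0x55FD + 0xF8C8 = 0x14EC5 → wrap carry → 0x4EC6
  0x4EC6 + 0x320B = 0x080D1
  0x80D1 + 0xA1C0 = 0x12291 → wrap carry → 0x2292
One's-complement sum = 0x2292.
Checksum = ~0x2292 & 0xFFFF = 0xDD6D.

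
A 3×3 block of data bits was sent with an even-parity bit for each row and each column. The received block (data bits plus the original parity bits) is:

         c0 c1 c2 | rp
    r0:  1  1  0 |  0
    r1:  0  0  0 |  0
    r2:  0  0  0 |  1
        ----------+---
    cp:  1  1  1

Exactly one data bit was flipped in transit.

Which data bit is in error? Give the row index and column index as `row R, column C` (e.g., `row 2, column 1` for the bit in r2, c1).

row 2, column 2

Recompute each row's even parity and compare to rp:
  r0: data parity 0, sent rp 0 → ok
  r1: data parity 0, sent rp 0 → ok
  r2: data parity 0, sent rp 1 → mismatch
Recompute each column's even parity and compare to cp:
  c0: data parity 1, sent cp 1 → ok
  c1: data parity 1, sent cp 1 → ok
  c2: data parity 0, sent cp 1 → mismatch
Exactly one row (r2) and one column (c2) fail → the flipped bit is at their intersection.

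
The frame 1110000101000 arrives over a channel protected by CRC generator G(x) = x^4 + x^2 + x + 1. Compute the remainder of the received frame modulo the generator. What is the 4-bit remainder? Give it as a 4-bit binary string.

0111

Modulo-2 division of 1110000101000 by 10111:
  pos 0: 11100 XOR 10111 = 01011
  pos 1: 10110 XOR 10111 = 00001
  pos 5: 10101 XOR 10111 = 00010
  pos 8: 10000 XOR 10111 = 00111
Remainder = 0111 (nonzero — an error is detected).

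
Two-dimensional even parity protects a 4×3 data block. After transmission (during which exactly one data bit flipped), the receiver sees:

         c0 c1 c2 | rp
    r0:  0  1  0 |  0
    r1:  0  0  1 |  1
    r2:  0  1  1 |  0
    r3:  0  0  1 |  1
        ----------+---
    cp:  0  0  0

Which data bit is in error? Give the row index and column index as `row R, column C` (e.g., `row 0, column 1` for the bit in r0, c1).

row 0, column 2

Recompute each row's even parity and compare to rp:
  r0: data parity 1, sent rp 0 → mismatch
  r1: data parity 1, sent rp 1 → ok
  r2: data parity 0, sent rp 0 → ok
  r3: data parity 1, sent rp 1 → ok
Recompute each column's even parity and compare to cp:
  c0: data parity 0, sent cp 0 → ok
  c1: data parity 0, sent cp 0 → ok
  c2: data parity 1, sent cp 0 → mismatch
Exactly one row (r0) and one column (c2) fail → the flipped bit is at their intersection.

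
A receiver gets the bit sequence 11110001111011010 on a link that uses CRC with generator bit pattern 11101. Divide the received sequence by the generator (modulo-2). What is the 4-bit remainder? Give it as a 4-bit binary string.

Modulo-2 division of 11110001111011010 by 11101:
  pos 0: 11110 XOR 11101 = 00011
  pos 3: 11001 XOR 11101 = 00100
  pos 5: 10011 XOR 11101 = 01110
  pos 6: 11101 XOR 11101 = 00000
  pos 12: 11010 XOR 11101 = 00111
Remainder = 0111 (nonzero — an error is detected).

0111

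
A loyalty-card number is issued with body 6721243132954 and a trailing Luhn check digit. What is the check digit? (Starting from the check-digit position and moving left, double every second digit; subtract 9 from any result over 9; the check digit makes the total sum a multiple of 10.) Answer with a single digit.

0

Partial digits right→left: 4 5 9 2 3 1 3 4 2 1 2 7 6
Double every second digit counting from the check-digit position (so the 1st, 3rd, 5th, ... of the partial from the right).
  doubled (with −9 where >9): 8 9 6 6 4 4 3 → sum 40
  kept as-is: 5 2 1 4 1 7 → sum 20
Total = 40 + 20 = 60.
Check digit = (10 − (60 mod 10)) mod 10 = 0.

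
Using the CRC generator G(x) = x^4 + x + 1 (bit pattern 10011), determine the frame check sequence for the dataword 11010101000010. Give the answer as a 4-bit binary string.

Append 4 zeros: 110101010000100000. Divide by 10011 (XOR where the leading bit is 1):
  pos 0: 11010 XOR 10011 = 01001
  pos 1: 10011 XOR 10011 = 00000
  pos 7: 10000 XOR 10011 = 00011
  pos 10: 11100 XOR 10011 = 01111
  pos 11: 11110 XOR 10011 = 01101
  pos 12: 11010 XOR 10011 = 01001
  pos 13: 10010 XOR 10011 = 00001
Remainder (last 4 bits) = 0001. This is the CRC / FCS.

0001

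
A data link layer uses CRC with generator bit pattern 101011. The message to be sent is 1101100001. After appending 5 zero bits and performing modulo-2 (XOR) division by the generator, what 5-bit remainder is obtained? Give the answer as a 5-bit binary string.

Append 5 zeros: 110110000100000. Divide by 101011 (XOR where the leading bit is 1):
  pos 0: 110110 XOR 101011 = 011101
  pos 1: 111010 XOR 101011 = 010001
  pos 2: 100010 XOR 101011 = 001001
  pos 4: 100101 XOR 101011 = 001110
  pos 6: 111000 XOR 101011 = 010011
  pos 7: 100110 XOR 101011 = 001101
  pos 9: 110100 XOR 101011 = 011111
Remainder (last 5 bits) = 11111. This is the CRC / FCS.

11111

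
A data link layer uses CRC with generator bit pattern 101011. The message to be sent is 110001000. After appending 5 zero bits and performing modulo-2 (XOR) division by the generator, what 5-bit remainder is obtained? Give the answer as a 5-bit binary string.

Append 5 zeros: 11000100000000. Divide by 101011 (XOR where the leading bit is 1):
  pos 0: 110001 XOR 101011 = 011010
  pos 1: 110100 XOR 101011 = 011111
  pos 2: 111110 XOR 101011 = 010101
  pos 3: 101010 XOR 101011 = 000001
  pos 8: 100000 XOR 101011 = 001011
Remainder (last 5 bits) = 01011. This is the CRC / FCS.

01011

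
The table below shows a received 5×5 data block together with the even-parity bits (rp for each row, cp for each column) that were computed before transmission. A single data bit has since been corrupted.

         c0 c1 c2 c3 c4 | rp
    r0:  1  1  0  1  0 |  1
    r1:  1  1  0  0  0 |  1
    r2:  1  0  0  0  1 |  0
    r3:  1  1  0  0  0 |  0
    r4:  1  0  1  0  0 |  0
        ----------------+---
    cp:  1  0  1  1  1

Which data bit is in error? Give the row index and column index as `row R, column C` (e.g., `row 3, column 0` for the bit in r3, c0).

Recompute each row's even parity and compare to rp:
  r0: data parity 1, sent rp 1 → ok
  r1: data parity 0, sent rp 1 → mismatch
  r2: data parity 0, sent rp 0 → ok
  r3: data parity 0, sent rp 0 → ok
  r4: data parity 0, sent rp 0 → ok
Recompute each column's even parity and compare to cp:
  c0: data parity 1, sent cp 1 → ok
  c1: data parity 1, sent cp 0 → mismatch
  c2: data parity 1, sent cp 1 → ok
  c3: data parity 1, sent cp 1 → ok
  c4: data parity 1, sent cp 1 → ok
Exactly one row (r1) and one column (c1) fail → the flipped bit is at their intersection.

row 1, column 1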